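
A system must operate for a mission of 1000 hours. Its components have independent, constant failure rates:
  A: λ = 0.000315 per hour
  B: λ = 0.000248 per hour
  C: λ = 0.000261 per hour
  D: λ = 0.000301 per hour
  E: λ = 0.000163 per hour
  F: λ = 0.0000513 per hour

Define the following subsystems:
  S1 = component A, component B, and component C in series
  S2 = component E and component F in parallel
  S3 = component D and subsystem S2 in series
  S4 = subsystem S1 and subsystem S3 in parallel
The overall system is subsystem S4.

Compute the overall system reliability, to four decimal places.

0.8510

R(A) = exp(−0.000315 × 1000) = 0.729789
R(B) = exp(−0.000248 × 1000) = 0.780360
R(C) = exp(−0.000261 × 1000) = 0.770281
R(D) = exp(−0.000301 × 1000) = 0.740078
R(E) = exp(−0.000163 × 1000) = 0.849591
R(F) = exp(−0.0000513 × 1000) = 0.949994
Series (A, B, and C): 0.729789 × 0.780360 × 0.770281 = 0.438674
Parallel (E and F): 1 − (1 − 0.849591)(1 − 0.949994) = 0.992479
Series (D and [0.992479]): 0.740078 × 0.992479 = 0.734512
Parallel ([0.438674] and [0.734512]): 1 − (1 − 0.438674)(1 − 0.734512) = 0.8510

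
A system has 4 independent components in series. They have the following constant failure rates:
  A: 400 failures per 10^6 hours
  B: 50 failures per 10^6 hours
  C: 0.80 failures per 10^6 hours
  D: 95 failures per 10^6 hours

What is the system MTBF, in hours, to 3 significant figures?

1830

Series of exponential components: λ_sys = Σ λ_i
λ_sys = 0.00040 + 0.000050 + 0.00000080 + 0.000095 = 5.4580e-04 /h
MTBF = 1 / λ_sys = 1830 h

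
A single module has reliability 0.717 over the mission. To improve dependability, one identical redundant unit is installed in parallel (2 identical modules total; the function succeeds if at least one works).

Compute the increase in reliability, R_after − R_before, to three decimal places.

0.203

R_before = 0.717
R_after = 1 − (1 − 0.717)^2 = 0.920
ΔR = 0.920 − 0.717 = 0.203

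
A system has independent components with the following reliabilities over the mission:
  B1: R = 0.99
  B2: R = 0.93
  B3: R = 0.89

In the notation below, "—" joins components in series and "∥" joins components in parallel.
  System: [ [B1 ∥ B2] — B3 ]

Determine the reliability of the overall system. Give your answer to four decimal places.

0.8894

Parallel (B1 and B2): 1 − (1 − 0.990000)(1 − 0.930000) = 0.999300
Series ([0.999300] and B3): 0.999300 × 0.890000 = 0.8894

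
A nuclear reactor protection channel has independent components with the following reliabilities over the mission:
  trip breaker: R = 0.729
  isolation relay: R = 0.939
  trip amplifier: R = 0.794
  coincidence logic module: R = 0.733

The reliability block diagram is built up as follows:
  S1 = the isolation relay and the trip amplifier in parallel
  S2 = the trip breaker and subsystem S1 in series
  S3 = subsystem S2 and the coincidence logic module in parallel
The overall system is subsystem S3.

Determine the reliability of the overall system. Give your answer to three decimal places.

0.925

Parallel (isolation relay and trip amplifier): 1 − (1 − 0.93900)(1 − 0.79400) = 0.98743
Series (trip breaker and [0.98743]): 0.72900 × 0.98743 = 0.71984
Parallel ([0.71984] and coincidence logic module): 1 − (1 − 0.71984)(1 − 0.73300) = 0.925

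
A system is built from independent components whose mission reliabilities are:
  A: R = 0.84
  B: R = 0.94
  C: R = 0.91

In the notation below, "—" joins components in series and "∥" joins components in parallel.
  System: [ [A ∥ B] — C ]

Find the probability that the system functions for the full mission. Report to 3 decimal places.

0.901

Parallel (A and B): 1 − (1 − 0.84000)(1 − 0.94000) = 0.99040
Series ([0.99040] and C): 0.99040 × 0.91000 = 0.901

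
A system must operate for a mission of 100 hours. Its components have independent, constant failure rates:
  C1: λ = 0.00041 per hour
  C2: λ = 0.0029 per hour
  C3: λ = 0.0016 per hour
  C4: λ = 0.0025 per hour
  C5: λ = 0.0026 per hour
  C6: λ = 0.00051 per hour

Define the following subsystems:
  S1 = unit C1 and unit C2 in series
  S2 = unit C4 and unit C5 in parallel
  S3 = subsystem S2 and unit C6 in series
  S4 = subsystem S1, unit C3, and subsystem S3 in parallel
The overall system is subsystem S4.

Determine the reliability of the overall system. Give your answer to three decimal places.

0.996

R(C1) = exp(−0.00041 × 100) = 0.95983
R(C2) = exp(−0.0029 × 100) = 0.74826
R(C3) = exp(−0.0016 × 100) = 0.85214
R(C4) = exp(−0.0025 × 100) = 0.77880
R(C5) = exp(−0.0026 × 100) = 0.77105
R(C6) = exp(−0.00051 × 100) = 0.95028
Series (C1 and C2): 0.95983 × 0.74826 = 0.71820
Parallel (C4 and C5): 1 − (1 − 0.77880)(1 − 0.77105) = 0.94936
Series ([0.94936] and C6): 0.94936 × 0.95028 = 0.90216
Parallel ([0.71820], C3, and [0.90216]): 1 − (1 − 0.71820)(1 − 0.85214)(1 − 0.90216) = 0.996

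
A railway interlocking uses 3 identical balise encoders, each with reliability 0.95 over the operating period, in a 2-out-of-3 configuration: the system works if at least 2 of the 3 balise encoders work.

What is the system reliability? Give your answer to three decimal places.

0.993

R = Σ_{i=2}^{3} C(3,i) p^i (1−p)^{3−i} with p = 0.95
C(3,2)·0.95^2·0.05^1 = 0.13538
C(3,3)·0.95^3·0.05^0 = 0.85738
Sum = 0.993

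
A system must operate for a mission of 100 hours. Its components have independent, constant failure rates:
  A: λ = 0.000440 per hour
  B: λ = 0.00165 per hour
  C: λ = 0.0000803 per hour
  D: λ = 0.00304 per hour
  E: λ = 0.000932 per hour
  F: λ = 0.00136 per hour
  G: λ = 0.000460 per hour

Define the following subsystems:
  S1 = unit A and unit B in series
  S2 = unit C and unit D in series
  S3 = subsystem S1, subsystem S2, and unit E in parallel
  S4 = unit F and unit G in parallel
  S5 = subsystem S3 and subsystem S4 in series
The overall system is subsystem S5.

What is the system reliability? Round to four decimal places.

R(A) = exp(−0.000440 × 100) = 0.956954
R(B) = exp(−0.00165 × 100) = 0.847894
R(C) = exp(−0.0000803 × 100) = 0.992002
R(D) = exp(−0.00304 × 100) = 0.737861
R(E) = exp(−0.000932 × 100) = 0.911011
R(F) = exp(−0.00136 × 100) = 0.872843
R(G) = exp(−0.000460 × 100) = 0.955042
Series (A and B): 0.956954 × 0.847894 = 0.811396
Series (C and D): 0.992002 × 0.737861 = 0.731960
Parallel ([0.811396], [0.731960], and E): 1 − (1 − 0.811396)(1 − 0.731960)(1 − 0.911011) = 0.995501
Parallel (F and G): 1 − (1 − 0.872843)(1 − 0.955042) = 0.994283
Series ([0.995501] and [0.994283]): 0.995501 × 0.994283 = 0.9898

0.9898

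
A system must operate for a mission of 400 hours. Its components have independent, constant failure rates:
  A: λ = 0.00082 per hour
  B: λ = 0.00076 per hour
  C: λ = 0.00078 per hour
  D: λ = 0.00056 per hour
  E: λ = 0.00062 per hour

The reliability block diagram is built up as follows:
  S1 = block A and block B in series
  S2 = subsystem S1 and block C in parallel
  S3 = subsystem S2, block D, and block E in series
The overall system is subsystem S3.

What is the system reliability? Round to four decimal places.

0.5454

R(A) = exp(−0.00082 × 400) = 0.720363
R(B) = exp(−0.00076 × 400) = 0.737861
R(C) = exp(−0.00078 × 400) = 0.731982
R(D) = exp(−0.00056 × 400) = 0.799315
R(E) = exp(−0.00062 × 400) = 0.780360
Series (A and B): 0.720363 × 0.737861 = 0.531528
Parallel ([0.531528] and C): 1 − (1 − 0.531528)(1 − 0.731982) = 0.874441
Series ([0.874441], D, and E): 0.874441 × 0.799315 × 0.780360 = 0.5454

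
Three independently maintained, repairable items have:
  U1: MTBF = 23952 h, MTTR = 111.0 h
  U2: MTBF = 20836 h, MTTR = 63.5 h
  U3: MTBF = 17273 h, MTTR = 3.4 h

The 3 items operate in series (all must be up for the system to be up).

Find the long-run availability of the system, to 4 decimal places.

0.9922

A(U1) = MTBF/(MTBF+MTTR) = 23952/(23952+111.0) = 0.995387
A(U2) = MTBF/(MTBF+MTTR) = 20836/(20836+63.5) = 0.996962
A(U3) = MTBF/(MTBF+MTTR) = 17273/(17273+3.4) = 0.999803
Series availability: 0.995387 × 0.996962 × 0.999803 = 0.9922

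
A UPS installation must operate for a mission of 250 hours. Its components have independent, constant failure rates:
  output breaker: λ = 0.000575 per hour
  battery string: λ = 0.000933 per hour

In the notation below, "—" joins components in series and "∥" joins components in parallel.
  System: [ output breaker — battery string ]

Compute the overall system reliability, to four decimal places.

R(output breaker) = exp(−0.000575 × 250) = 0.866104
R(battery string) = exp(−0.000933 × 250) = 0.791956
Series (output breaker and battery string): 0.866104 × 0.791956 = 0.6859

0.6859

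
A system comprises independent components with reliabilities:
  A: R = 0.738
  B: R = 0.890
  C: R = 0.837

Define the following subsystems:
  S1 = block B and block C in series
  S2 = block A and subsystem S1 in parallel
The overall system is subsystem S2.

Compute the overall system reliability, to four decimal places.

Series (B and C): 0.890000 × 0.837000 = 0.744930
Parallel (A and [0.744930]): 1 − (1 − 0.738000)(1 − 0.744930) = 0.9332

0.9332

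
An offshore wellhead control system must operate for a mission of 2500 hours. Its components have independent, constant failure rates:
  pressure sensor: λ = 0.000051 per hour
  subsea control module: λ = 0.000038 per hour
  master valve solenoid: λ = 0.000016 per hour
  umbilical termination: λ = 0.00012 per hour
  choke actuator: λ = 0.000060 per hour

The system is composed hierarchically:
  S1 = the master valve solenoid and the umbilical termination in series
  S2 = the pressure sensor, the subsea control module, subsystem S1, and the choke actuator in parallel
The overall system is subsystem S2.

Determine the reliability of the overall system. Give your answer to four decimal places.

R(pressure sensor) = exp(−0.000051 × 2500) = 0.880293
R(subsea control module) = exp(−0.000038 × 2500) = 0.909373
R(master valve solenoid) = exp(−0.000016 × 2500) = 0.960789
R(umbilical termination) = exp(−0.00012 × 2500) = 0.740818
R(choke actuator) = exp(−0.000060 × 2500) = 0.860708
Series (master valve solenoid and umbilical termination): 0.960789 × 0.740818 = 0.711770
Parallel (pressure sensor, subsea control module, [0.711770], and choke actuator): 1 − (1 − 0.880293)(1 − 0.909373)(1 − 0.711770)(1 − 0.860708) = 0.9996

0.9996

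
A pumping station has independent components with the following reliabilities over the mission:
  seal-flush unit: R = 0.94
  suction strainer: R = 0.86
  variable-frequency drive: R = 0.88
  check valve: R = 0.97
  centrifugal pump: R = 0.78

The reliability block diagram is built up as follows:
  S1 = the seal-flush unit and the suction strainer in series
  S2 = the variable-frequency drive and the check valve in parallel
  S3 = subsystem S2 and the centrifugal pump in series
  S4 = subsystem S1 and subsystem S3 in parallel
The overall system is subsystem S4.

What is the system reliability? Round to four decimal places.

Series (seal-flush unit and suction strainer): 0.940000 × 0.860000 = 0.808400
Parallel (variable-frequency drive and check valve): 1 − (1 − 0.880000)(1 − 0.970000) = 0.996400
Series ([0.996400] and centrifugal pump): 0.996400 × 0.780000 = 0.777192
Parallel ([0.808400] and [0.777192]): 1 − (1 − 0.808400)(1 − 0.777192) = 0.9573

0.9573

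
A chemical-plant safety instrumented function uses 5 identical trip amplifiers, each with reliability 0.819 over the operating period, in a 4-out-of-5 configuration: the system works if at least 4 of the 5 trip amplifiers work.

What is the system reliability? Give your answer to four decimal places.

0.7757

R = Σ_{i=4}^{5} C(5,i) p^i (1−p)^{5−i} with p = 0.819
C(5,4)·0.819^4·0.181^1 = 0.407178
C(5,5)·0.819^5·0.181^0 = 0.368485
Sum = 0.7757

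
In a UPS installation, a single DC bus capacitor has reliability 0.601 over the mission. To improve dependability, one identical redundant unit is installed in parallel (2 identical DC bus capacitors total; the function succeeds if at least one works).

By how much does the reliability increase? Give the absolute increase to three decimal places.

0.240

R_before = 0.601
R_after = 1 − (1 − 0.601)^2 = 0.841
ΔR = 0.841 − 0.601 = 0.240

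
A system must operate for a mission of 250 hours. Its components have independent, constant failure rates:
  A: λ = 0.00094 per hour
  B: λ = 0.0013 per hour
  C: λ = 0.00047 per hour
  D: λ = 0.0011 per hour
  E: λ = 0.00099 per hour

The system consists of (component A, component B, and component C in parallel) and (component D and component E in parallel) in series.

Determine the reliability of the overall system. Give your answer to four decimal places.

0.9412

R(A) = exp(−0.00094 × 250) = 0.790571
R(B) = exp(−0.0013 × 250) = 0.722527
R(C) = exp(−0.00047 × 250) = 0.889141
R(D) = exp(−0.0011 × 250) = 0.759572
R(E) = exp(−0.00099 × 250) = 0.780750
Parallel (A, B, and C): 1 − (1 − 0.790571)(1 − 0.722527)(1 − 0.889141) = 0.993558
Parallel (D and E): 1 − (1 − 0.759572)(1 − 0.780750) = 0.947286
Series ([0.993558] and [0.947286]): 0.993558 × 0.947286 = 0.9412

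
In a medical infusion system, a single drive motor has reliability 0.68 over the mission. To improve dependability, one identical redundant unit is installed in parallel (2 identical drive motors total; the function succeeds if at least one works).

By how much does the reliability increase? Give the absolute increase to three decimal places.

R_before = 0.68
R_after = 1 − (1 − 0.68)^2 = 0.898
ΔR = 0.898 − 0.68 = 0.218

0.218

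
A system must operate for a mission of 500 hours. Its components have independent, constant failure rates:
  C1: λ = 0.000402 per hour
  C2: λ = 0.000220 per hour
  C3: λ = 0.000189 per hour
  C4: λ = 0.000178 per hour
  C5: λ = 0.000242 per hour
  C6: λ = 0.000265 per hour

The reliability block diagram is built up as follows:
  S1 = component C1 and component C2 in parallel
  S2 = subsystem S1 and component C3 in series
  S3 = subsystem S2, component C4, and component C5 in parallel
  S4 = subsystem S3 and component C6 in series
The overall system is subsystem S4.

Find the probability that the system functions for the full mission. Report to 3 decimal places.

0.875

R(C1) = exp(−0.000402 × 500) = 0.81791
R(C2) = exp(−0.000220 × 500) = 0.89583
R(C3) = exp(−0.000189 × 500) = 0.90983
R(C4) = exp(−0.000178 × 500) = 0.91485
R(C5) = exp(−0.000242 × 500) = 0.88603
R(C6) = exp(−0.000265 × 500) = 0.87590
Parallel (C1 and C2): 1 − (1 − 0.81791)(1 − 0.89583) = 0.98103
Series ([0.98103] and C3): 0.98103 × 0.90983 = 0.89257
Parallel ([0.89257], C4, and C5): 1 − (1 − 0.89257)(1 − 0.91485)(1 − 0.88603) = 0.99896
Series ([0.99896] and C6): 0.99896 × 0.87590 = 0.875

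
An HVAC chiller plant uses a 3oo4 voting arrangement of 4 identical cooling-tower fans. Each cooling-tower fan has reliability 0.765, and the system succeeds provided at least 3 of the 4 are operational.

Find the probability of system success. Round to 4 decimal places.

0.7633

R = Σ_{i=3}^{4} C(4,i) p^i (1−p)^{4−i} with p = 0.765
C(4,3)·0.765^3·0.235^1 = 0.420835
C(4,4)·0.765^4·0.235^0 = 0.342488
Sum = 0.7633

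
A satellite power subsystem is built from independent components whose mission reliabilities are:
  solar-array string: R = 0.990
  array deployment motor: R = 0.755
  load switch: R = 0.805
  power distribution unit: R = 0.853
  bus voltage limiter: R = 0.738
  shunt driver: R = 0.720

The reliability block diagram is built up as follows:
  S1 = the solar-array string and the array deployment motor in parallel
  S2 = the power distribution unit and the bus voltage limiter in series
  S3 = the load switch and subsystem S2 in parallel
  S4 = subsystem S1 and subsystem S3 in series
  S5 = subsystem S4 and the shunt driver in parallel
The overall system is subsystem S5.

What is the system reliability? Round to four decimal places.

Parallel (solar-array string and array deployment motor): 1 − (1 − 0.990000)(1 − 0.755000) = 0.997550
Series (power distribution unit and bus voltage limiter): 0.853000 × 0.738000 = 0.629514
Parallel (load switch and [0.629514]): 1 − (1 − 0.805000)(1 − 0.629514) = 0.927755
Series ([0.997550] and [0.927755]): 0.997550 × 0.927755 = 0.925482
Parallel ([0.925482] and shunt driver): 1 − (1 − 0.925482)(1 − 0.720000) = 0.9791

0.9791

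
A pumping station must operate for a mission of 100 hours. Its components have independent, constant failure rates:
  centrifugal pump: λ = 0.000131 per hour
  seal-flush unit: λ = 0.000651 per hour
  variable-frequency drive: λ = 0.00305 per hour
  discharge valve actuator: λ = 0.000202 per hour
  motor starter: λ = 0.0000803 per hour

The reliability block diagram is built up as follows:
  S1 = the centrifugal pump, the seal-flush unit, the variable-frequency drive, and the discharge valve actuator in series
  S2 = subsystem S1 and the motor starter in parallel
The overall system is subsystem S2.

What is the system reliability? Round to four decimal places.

0.9973

R(centrifugal pump) = exp(−0.000131 × 100) = 0.986985
R(seal-flush unit) = exp(−0.000651 × 100) = 0.936974
R(variable-frequency drive) = exp(−0.00305 × 100) = 0.737123
R(discharge valve actuator) = exp(−0.000202 × 100) = 0.980003
R(motor starter) = exp(−0.0000803 × 100) = 0.992002
Series (centrifugal pump, seal-flush unit, variable-frequency drive, and discharge valve actuator): 0.986985 × 0.936974 × 0.737123 × 0.980003 = 0.668045
Parallel ([0.668045] and motor starter): 1 − (1 − 0.668045)(1 − 0.992002) = 0.9973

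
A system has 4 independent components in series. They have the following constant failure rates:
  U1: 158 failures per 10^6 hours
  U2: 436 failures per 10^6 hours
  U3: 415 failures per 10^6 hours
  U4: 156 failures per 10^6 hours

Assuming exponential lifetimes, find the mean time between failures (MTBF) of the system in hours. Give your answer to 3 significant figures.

858

Series of exponential components: λ_sys = Σ λ_i
λ_sys = 0.000158 + 0.000436 + 0.000415 + 0.000156 = 1.1650e-03 /h
MTBF = 1 / λ_sys = 858 h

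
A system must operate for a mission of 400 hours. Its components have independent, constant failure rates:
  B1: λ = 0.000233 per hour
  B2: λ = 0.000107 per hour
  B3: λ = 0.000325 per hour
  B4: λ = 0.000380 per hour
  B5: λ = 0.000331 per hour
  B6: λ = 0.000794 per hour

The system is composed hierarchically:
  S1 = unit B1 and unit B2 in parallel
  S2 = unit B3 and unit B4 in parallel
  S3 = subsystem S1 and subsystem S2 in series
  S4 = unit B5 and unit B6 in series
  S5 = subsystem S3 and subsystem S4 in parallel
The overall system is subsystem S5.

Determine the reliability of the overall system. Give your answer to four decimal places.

0.9924

R(B1) = exp(−0.000233 × 400) = 0.911011
R(B2) = exp(−0.000107 × 400) = 0.958103
R(B3) = exp(−0.000325 × 400) = 0.878095
R(B4) = exp(−0.000380 × 400) = 0.858988
R(B5) = exp(−0.000331 × 400) = 0.875991
R(B6) = exp(−0.000794 × 400) = 0.727894
Parallel (B1 and B2): 1 − (1 − 0.911011)(1 − 0.958103) = 0.996272
Parallel (B3 and B4): 1 − (1 − 0.878095)(1 − 0.858988) = 0.982810
Series ([0.996272] and [0.982810]): 0.996272 × 0.982810 = 0.979146
Series (B5 and B6): 0.875991 × 0.727894 = 0.637629
Parallel ([0.979146] and [0.637629]): 1 − (1 − 0.979146)(1 − 0.637629) = 0.9924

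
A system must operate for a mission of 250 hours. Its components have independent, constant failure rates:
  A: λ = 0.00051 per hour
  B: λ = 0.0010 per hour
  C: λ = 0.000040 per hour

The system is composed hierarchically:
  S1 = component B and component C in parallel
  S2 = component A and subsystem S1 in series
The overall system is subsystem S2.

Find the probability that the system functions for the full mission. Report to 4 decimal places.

0.8784

R(A) = exp(−0.00051 × 250) = 0.880293
R(B) = exp(−0.0010 × 250) = 0.778801
R(C) = exp(−0.000040 × 250) = 0.990050
Parallel (B and C): 1 − (1 − 0.778801)(1 − 0.990050) = 0.997799
Series (A and [0.997799]): 0.880293 × 0.997799 = 0.8784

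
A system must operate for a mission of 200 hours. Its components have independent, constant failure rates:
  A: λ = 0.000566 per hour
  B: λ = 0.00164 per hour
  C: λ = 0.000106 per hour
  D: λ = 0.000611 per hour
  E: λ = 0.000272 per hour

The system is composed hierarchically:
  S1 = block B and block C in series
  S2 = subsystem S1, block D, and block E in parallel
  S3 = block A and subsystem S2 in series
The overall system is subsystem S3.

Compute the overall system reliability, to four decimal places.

R(A) = exp(−0.000566 × 200) = 0.892972
R(B) = exp(−0.00164 × 200) = 0.720363
R(C) = exp(−0.000106 × 200) = 0.979023
R(D) = exp(−0.000611 × 200) = 0.884971
R(E) = exp(−0.000272 × 200) = 0.947053
Series (B and C): 0.720363 × 0.979023 = 0.705252
Parallel ([0.705252], D, and E): 1 − (1 − 0.705252)(1 − 0.884971)(1 − 0.947053) = 0.998205
Series (A and [0.998205]): 0.892972 × 0.998205 = 0.8914

0.8914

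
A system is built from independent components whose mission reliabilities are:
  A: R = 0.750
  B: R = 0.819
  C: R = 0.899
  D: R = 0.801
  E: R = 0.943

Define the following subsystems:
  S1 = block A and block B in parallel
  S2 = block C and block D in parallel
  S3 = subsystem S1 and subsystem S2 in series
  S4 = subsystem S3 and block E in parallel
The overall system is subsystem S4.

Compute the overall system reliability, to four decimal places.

Parallel (A and B): 1 − (1 − 0.750000)(1 − 0.819000) = 0.954750
Parallel (C and D): 1 − (1 − 0.899000)(1 − 0.801000) = 0.979901
Series ([0.954750] and [0.979901]): 0.954750 × 0.979901 = 0.935560
Parallel ([0.935560] and E): 1 − (1 − 0.935560)(1 − 0.943000) = 0.9963

0.9963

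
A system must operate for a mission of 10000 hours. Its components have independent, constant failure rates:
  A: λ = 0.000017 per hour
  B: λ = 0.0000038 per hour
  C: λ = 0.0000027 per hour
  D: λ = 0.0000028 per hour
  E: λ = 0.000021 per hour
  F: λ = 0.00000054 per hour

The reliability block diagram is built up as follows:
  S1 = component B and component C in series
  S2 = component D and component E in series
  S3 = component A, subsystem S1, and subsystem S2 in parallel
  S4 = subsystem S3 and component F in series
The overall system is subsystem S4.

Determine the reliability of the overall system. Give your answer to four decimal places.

R(A) = exp(−0.000017 × 10000) = 0.843665
R(B) = exp(−0.0000038 × 10000) = 0.962713
R(C) = exp(−0.0000027 × 10000) = 0.973361
R(D) = exp(−0.0000028 × 10000) = 0.972388
R(E) = exp(−0.000021 × 10000) = 0.810584
R(F) = exp(−0.00000054 × 10000) = 0.994615
Series (B and C): 0.962713 × 0.973361 = 0.937067
Series (D and E): 0.972388 × 0.810584 = 0.788202
Parallel (A, [0.937067], and [0.788202]): 1 − (1 − 0.843665)(1 − 0.937067)(1 − 0.788202) = 0.997916
Series ([0.997916] and F): 0.997916 × 0.994615 = 0.9925

0.9925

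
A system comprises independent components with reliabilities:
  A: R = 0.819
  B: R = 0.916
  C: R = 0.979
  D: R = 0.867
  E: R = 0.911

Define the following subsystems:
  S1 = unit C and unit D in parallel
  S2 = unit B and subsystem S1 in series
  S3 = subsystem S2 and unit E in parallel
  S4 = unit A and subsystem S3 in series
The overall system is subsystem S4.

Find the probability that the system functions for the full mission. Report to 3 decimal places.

Parallel (C and D): 1 − (1 − 0.97900)(1 − 0.86700) = 0.99721
Series (B and [0.99721]): 0.91600 × 0.99721 = 0.91344
Parallel ([0.91344] and E): 1 − (1 − 0.91344)(1 − 0.91100) = 0.99230
Series (A and [0.99230]): 0.81900 × 0.99230 = 0.813

0.813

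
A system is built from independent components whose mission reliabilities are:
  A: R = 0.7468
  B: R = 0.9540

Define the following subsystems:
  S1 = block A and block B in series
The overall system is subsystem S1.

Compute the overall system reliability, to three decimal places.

Series (A and B): 0.74680 × 0.95400 = 0.712

0.712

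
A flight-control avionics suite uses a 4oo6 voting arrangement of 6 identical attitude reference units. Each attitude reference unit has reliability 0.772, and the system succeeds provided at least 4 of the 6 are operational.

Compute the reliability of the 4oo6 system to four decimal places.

0.8638

R = Σ_{i=4}^{6} C(6,i) p^i (1−p)^{6−i} with p = 0.772
C(6,4)·0.772^4·0.228^2 = 0.276968
C(6,5)·0.772^5·0.228^1 = 0.375122
C(6,6)·0.772^6·0.228^0 = 0.211692
Sum = 0.8638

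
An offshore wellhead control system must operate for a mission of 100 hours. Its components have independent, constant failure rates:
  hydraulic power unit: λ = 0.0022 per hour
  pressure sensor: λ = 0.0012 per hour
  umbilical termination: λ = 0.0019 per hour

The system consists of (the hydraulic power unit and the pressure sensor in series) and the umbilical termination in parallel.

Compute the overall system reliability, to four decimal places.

0.9501

R(hydraulic power unit) = exp(−0.0022 × 100) = 0.802519
R(pressure sensor) = exp(−0.0012 × 100) = 0.886920
R(umbilical termination) = exp(−0.0019 × 100) = 0.826959
Series (hydraulic power unit and pressure sensor): 0.802519 × 0.886920 = 0.711770
Parallel ([0.711770] and umbilical termination): 1 − (1 − 0.711770)(1 − 0.826959) = 0.9501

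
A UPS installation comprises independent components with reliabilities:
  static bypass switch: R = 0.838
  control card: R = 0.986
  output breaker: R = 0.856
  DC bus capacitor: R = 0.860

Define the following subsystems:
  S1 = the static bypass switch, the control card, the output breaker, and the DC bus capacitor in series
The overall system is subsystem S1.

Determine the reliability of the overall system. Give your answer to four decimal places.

0.6083

Series (static bypass switch, control card, output breaker, and DC bus capacitor): 0.838000 × 0.986000 × 0.856000 × 0.860000 = 0.6083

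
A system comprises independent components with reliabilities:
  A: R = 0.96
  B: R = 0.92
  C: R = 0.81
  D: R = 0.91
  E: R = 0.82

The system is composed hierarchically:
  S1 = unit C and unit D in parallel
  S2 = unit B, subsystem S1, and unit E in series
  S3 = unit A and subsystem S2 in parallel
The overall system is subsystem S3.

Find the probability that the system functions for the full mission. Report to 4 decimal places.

Parallel (C and D): 1 − (1 − 0.810000)(1 − 0.910000) = 0.982900
Series (B, [0.982900], and E): 0.920000 × 0.982900 × 0.820000 = 0.741500
Parallel (A and [0.741500]): 1 − (1 − 0.960000)(1 − 0.741500) = 0.9897

0.9897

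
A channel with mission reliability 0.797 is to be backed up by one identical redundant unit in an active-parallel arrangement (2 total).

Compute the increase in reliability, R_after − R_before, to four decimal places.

0.1618

R_before = 0.797
R_after = 1 − (1 − 0.797)^2 = 0.9588
ΔR = 0.9588 − 0.797 = 0.1618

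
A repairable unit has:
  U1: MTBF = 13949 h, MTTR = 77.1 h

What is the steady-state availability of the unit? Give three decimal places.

0.995

A(U1) = MTBF/(MTBF+MTTR) = 13949/(13949+77.1) = 0.995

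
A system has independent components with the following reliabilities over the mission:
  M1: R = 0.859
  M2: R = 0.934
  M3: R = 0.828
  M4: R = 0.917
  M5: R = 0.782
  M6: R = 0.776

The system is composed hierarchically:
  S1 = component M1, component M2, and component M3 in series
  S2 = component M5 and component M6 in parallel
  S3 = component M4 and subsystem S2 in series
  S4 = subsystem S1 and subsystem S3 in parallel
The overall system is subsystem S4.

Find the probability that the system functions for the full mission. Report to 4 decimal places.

Series (M1, M2, and M3): 0.859000 × 0.934000 × 0.828000 = 0.664309
Parallel (M5 and M6): 1 − (1 − 0.782000)(1 − 0.776000) = 0.951168
Series (M4 and [0.951168]): 0.917000 × 0.951168 = 0.872221
Parallel ([0.664309] and [0.872221]): 1 − (1 − 0.664309)(1 − 0.872221) = 0.9571

0.9571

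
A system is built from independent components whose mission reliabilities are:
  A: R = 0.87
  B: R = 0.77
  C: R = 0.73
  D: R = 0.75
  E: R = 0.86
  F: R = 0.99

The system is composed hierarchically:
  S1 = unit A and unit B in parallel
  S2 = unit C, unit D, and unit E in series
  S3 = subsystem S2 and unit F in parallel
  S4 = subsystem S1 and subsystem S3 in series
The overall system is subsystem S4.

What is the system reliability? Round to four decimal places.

Parallel (A and B): 1 − (1 − 0.870000)(1 − 0.770000) = 0.970100
Series (C, D, and E): 0.730000 × 0.750000 × 0.860000 = 0.470850
Parallel ([0.470850] and F): 1 − (1 − 0.470850)(1 − 0.990000) = 0.994709
Series ([0.970100] and [0.994709]): 0.970100 × 0.994709 = 0.9650

0.9650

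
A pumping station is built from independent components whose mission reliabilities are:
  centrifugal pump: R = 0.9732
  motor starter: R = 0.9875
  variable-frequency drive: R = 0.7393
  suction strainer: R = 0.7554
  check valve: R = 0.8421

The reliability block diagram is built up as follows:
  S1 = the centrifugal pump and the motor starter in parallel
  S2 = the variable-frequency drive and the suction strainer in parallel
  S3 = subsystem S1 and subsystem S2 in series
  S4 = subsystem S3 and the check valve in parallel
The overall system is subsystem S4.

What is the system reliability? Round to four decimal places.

Parallel (centrifugal pump and motor starter): 1 − (1 − 0.973200)(1 − 0.987500) = 0.999665
Parallel (variable-frequency drive and suction strainer): 1 − (1 − 0.739300)(1 − 0.755400) = 0.936233
Series ([0.999665] and [0.936233]): 0.999665 × 0.936233 = 0.935919
Parallel ([0.935919] and check valve): 1 − (1 − 0.935919)(1 − 0.842100) = 0.9899

0.9899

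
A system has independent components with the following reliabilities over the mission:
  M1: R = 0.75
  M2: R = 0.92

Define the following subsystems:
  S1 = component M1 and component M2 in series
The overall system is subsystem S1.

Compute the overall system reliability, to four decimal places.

Series (M1 and M2): 0.750000 × 0.920000 = 0.6900

0.6900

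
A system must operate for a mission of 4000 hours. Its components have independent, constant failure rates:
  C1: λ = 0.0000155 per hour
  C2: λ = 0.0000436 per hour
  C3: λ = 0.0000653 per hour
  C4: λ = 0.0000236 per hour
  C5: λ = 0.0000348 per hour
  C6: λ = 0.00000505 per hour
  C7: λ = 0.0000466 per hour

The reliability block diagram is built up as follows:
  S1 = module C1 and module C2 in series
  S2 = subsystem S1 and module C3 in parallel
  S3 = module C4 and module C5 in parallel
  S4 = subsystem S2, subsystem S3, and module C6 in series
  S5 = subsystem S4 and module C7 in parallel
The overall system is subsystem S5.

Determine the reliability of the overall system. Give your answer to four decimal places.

0.9867

R(C1) = exp(−0.0000155 × 4000) = 0.939883
R(C2) = exp(−0.0000436 × 4000) = 0.839961
R(C3) = exp(−0.0000653 × 4000) = 0.770127
R(C4) = exp(−0.0000236 × 4000) = 0.909919
R(C5) = exp(−0.0000348 × 4000) = 0.870054
R(C6) = exp(−0.00000505 × 4000) = 0.980003
R(C7) = exp(−0.0000466 × 4000) = 0.829942
Series (C1 and C2): 0.939883 × 0.839961 = 0.789465
Parallel ([0.789465] and C3): 1 − (1 − 0.789465)(1 − 0.770127) = 0.951604
Parallel (C4 and C5): 1 − (1 − 0.909919)(1 − 0.870054) = 0.988294
Series ([0.951604], [0.988294], and C6): 0.951604 × 0.988294 × 0.980003 = 0.921658
Parallel ([0.921658] and C7): 1 − (1 − 0.921658)(1 − 0.829942) = 0.9867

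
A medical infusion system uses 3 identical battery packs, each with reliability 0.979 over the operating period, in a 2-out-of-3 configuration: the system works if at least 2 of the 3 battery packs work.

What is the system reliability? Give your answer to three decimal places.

0.999

R = Σ_{i=2}^{3} C(3,i) p^i (1−p)^{3−i} with p = 0.979
C(3,2)·0.979^2·0.021^1 = 0.06038
C(3,3)·0.979^3·0.021^0 = 0.93831
Sum = 0.999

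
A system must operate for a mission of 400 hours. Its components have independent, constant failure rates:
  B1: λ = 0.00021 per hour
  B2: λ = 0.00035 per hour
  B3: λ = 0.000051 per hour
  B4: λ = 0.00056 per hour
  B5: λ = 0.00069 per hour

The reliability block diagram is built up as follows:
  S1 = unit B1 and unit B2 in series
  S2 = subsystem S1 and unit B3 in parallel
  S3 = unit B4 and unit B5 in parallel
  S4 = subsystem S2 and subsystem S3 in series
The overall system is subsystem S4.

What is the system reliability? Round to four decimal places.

R(B1) = exp(−0.00021 × 400) = 0.919431
R(B2) = exp(−0.00035 × 400) = 0.869358
R(B3) = exp(−0.000051 × 400) = 0.979807
R(B4) = exp(−0.00056 × 400) = 0.799315
R(B5) = exp(−0.00069 × 400) = 0.758813
Series (B1 and B2): 0.919431 × 0.869358 = 0.799315
Parallel ([0.799315] and B3): 1 − (1 − 0.799315)(1 − 0.979807) = 0.995948
Parallel (B4 and B5): 1 − (1 − 0.799315)(1 − 0.758813) = 0.951597
Series ([0.995948] and [0.951597]): 0.995948 × 0.951597 = 0.9477

0.9477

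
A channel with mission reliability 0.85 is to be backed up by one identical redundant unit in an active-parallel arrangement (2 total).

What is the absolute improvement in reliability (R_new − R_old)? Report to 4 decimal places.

R_before = 0.85
R_after = 1 − (1 − 0.85)^2 = 0.9775
ΔR = 0.9775 − 0.85 = 0.1275

0.1275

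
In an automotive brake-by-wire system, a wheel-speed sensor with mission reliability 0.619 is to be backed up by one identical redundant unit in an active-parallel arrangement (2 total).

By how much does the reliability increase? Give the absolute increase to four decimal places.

0.2358

R_before = 0.619
R_after = 1 − (1 − 0.619)^2 = 0.8548
ΔR = 0.8548 − 0.619 = 0.2358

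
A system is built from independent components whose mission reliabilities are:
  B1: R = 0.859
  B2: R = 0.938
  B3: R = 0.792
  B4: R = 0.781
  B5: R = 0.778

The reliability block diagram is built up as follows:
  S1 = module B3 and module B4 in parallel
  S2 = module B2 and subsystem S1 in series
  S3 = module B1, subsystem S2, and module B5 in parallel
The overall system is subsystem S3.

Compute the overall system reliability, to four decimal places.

0.9967

Parallel (B3 and B4): 1 − (1 − 0.792000)(1 − 0.781000) = 0.954448
Series (B2 and [0.954448]): 0.938000 × 0.954448 = 0.895272
Parallel (B1, [0.895272], and B5): 1 − (1 − 0.859000)(1 − 0.895272)(1 − 0.778000) = 0.9967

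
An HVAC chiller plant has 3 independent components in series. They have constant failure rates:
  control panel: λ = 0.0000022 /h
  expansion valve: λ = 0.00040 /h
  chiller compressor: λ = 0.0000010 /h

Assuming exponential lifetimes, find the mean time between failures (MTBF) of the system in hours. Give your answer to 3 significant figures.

2480

Series of exponential components: λ_sys = Σ λ_i
λ_sys = 0.0000022 + 0.00040 + 0.0000010 = 4.0320e-04 /h
MTBF = 1 / λ_sys = 2480 h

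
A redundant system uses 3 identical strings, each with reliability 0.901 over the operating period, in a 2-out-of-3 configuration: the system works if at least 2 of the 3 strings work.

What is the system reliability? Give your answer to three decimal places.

R = Σ_{i=2}^{3} C(3,i) p^i (1−p)^{3−i} with p = 0.901
C(3,2)·0.901^2·0.099^1 = 0.24110
C(3,3)·0.901^3·0.099^0 = 0.73143
Sum = 0.973

0.973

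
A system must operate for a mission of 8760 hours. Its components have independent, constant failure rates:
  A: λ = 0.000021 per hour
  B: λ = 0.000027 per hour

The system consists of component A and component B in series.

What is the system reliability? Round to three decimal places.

R(A) = exp(−0.000021 × 8760) = 0.83197
R(B) = exp(−0.000027 × 8760) = 0.78937
Series (A and B): 0.83197 × 0.78937 = 0.657

0.657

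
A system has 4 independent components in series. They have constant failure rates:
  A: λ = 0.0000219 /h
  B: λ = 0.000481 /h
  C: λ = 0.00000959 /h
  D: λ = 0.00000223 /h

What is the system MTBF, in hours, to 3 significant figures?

Series of exponential components: λ_sys = Σ λ_i
λ_sys = 0.0000219 + 0.000481 + 0.00000959 + 0.00000223 = 5.1472e-04 /h
MTBF = 1 / λ_sys = 1940 h

1940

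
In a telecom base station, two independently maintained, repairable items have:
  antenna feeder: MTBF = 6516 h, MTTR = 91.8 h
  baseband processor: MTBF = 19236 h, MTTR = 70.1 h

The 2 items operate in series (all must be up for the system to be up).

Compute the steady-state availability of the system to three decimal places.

A(antenna feeder) = MTBF/(MTBF+MTTR) = 6516/(6516+91.8) = 0.986107
A(baseband processor) = MTBF/(MTBF+MTTR) = 19236/(19236+70.1) = 0.996369
Series availability: 0.986107 × 0.996369 = 0.983

0.983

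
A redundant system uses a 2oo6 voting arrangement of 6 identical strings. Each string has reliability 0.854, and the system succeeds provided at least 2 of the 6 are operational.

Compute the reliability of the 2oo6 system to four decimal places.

0.9997

R = Σ_{i=2}^{6} C(6,i) p^i (1−p)^{6−i} with p = 0.854
C(6,2)·0.854^2·0.146^4 = 0.004971
C(6,3)·0.854^3·0.146^3 = 0.038767
C(6,4)·0.854^4·0.146^2 = 0.170070
C(6,5)·0.854^5·0.146^1 = 0.397918
C(6,6)·0.854^6·0.146^0 = 0.387925
Sum = 0.9997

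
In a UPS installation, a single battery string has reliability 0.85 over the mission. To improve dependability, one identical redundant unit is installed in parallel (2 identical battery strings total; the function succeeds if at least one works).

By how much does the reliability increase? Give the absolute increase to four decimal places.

0.1275

R_before = 0.85
R_after = 1 − (1 − 0.85)^2 = 0.9775
ΔR = 0.9775 − 0.85 = 0.1275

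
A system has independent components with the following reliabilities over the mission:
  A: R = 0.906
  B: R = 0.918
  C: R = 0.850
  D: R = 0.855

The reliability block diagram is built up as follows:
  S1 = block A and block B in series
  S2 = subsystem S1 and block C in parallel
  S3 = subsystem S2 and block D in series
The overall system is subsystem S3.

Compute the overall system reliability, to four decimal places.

Series (A and B): 0.906000 × 0.918000 = 0.831708
Parallel ([0.831708] and C): 1 − (1 − 0.831708)(1 − 0.850000) = 0.974756
Series ([0.974756] and D): 0.974756 × 0.855000 = 0.8334

0.8334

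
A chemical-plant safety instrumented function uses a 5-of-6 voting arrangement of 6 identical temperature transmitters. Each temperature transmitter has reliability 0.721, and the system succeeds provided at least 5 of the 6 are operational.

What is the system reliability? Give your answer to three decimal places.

R = Σ_{i=5}^{6} C(6,i) p^i (1−p)^{6−i} with p = 0.721
C(6,5)·0.721^5·0.279^1 = 0.32616
C(6,6)·0.721^6·0.279^0 = 0.14048
Sum = 0.467

0.467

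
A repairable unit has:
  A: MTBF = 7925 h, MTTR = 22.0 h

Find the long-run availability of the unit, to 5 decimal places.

0.99723

A(A) = MTBF/(MTBF+MTTR) = 7925/(7925+22.0) = 0.99723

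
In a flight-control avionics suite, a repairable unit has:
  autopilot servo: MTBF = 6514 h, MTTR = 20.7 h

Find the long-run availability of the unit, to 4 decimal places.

A(autopilot servo) = MTBF/(MTBF+MTTR) = 6514/(6514+20.7) = 0.9968

0.9968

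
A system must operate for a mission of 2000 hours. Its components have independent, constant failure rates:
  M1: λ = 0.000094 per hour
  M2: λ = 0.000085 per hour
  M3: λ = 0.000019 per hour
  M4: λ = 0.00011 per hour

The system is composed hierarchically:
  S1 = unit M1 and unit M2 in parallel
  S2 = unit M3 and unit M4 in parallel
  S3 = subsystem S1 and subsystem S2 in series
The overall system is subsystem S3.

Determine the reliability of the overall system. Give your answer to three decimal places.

R(M1) = exp(−0.000094 × 2000) = 0.82861
R(M2) = exp(−0.000085 × 2000) = 0.84366
R(M3) = exp(−0.000019 × 2000) = 0.96271
R(M4) = exp(−0.00011 × 2000) = 0.80252
Parallel (M1 and M2): 1 − (1 − 0.82861)(1 − 0.84366) = 0.97320
Parallel (M3 and M4): 1 − (1 − 0.96271)(1 − 0.80252) = 0.99264
Series ([0.97320] and [0.99264]): 0.97320 × 0.99264 = 0.966

0.966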